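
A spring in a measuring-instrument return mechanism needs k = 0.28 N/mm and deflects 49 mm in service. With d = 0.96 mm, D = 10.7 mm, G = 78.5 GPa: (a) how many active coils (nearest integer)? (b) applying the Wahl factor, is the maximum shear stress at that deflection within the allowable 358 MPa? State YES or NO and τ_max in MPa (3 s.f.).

(a) 24 coils; (b) NO, τ_max = 483 MPa

N_a = Gd⁴/(8D³k) = (78.5×10³)(0.96⁴)/(8·10.7³·0.28) = 24.3 → N_a = 24
Actual rate k = Gd⁴/(8D³·24) = 0.28347 N/mm
Working load F = kδ = 0.28347·49 = 13.89 N
C = 10.7/0.96 = 11.1458; K_W = (4C−1)/(4C−4)+0.615/C = 1.1291
τ_max = K_W·8FD/(πd³) = 1.1291·427.77 = 482.99 MPa
τ_max > 358 MPa → exceeds allowable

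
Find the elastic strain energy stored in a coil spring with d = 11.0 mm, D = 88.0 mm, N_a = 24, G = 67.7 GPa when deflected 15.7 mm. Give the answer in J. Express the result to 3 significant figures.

k = Gd⁴/(8D³N_a) = (67.7×10³)(11.0⁴)/(8·88.0³·24) = 7.5755 N/mm
U = ½kδ² = 0.5 × 7.5755 × 15.7² = 933.64 N·mm = 0.93364 J

0.934 J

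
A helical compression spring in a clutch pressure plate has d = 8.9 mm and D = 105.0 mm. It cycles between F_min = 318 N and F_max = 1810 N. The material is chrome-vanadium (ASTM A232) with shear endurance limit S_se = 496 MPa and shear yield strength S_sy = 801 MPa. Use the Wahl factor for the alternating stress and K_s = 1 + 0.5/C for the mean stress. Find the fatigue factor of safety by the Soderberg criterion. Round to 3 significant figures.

C = D/d = 105.0/8.9 = 11.7978; K_W = (4C−1)/(4C−4)+0.615/C = 1.1216; K_s = 1+0.5/C = 1.0424
F_a = (F_max−F_min)/2 = 746 N; F_m = (F_max+F_min)/2 = 1064 N
τ_a = K_W·8F_aD/(πd³) = 1.1216 × 282.94 = 317.34 MPa
τ_m = K_s·8F_mD/(πd³) = 1.0424 × 403.55 = 420.66 MPa
Soderberg: 1/n_f = τ_a/S_se + τ_m/S_sy = 317.34/496 + 420.66/801 = 0.63981 + 0.52516 = 1.165
n_f = 1/1.165 = 0.8584

0.858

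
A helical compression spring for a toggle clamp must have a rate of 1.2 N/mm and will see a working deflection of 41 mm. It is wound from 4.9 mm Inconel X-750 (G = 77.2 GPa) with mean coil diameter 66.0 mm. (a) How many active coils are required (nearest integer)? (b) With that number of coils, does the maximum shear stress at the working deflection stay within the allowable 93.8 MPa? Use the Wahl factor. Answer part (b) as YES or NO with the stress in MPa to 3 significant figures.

(a) 16 coils; (b) YES, τ_max = 78.3 MPa

N_a = Gd⁴/(8D³k) = (77.2×10³)(4.9⁴)/(8·66.0³·1.2) = 16.12 → N_a = 16
Actual rate k = Gd⁴/(8D³·16) = 1.2094 N/mm
Working load F = kδ = 1.2094·41 = 49.584 N
C = 66.0/4.9 = 13.4694; K_W = (4C−1)/(4C−4)+0.615/C = 1.1058
τ_max = K_W·8FD/(πd³) = 1.1058·70.834 = 78.328 MPa
τ_max ≤ 93.8 MPa → acceptable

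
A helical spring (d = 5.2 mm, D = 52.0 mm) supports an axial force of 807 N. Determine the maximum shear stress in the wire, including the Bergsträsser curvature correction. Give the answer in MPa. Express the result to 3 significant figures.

Spring index C = D/d = 52.0/5.2 = 10.0000
K_B = (4C+2)/(4C−3) = 42.000/37.000 = 1.1351
τ₀ = 8FD/(πd³) = 8·807·52.0/(π·5.2³) = 335712/441.73 = 759.99 MPa
τ_max = K·τ₀ = 1.1351 × 759.99 = 862.69 MPa

863 MPa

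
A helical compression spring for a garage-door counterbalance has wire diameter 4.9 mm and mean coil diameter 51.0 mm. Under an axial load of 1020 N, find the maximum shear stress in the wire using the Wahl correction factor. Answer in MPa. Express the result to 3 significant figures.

1280 MPa

Spring index C = D/d = 51.0/4.9 = 10.4082
K_W = (4C−1)/(4C−4) + 0.615/C = 40.633/37.633 + 0.0591 = 1.1388
τ₀ = 8FD/(πd³) = 8·1020·51.0/(π·4.9³) = 416160/369.61 = 1126 MPa
τ_max = K·τ₀ = 1.1388 × 1126 = 1282.2 MPa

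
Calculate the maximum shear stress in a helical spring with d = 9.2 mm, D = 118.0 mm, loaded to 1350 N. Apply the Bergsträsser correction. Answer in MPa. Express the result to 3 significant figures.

575 MPa

Spring index C = D/d = 118.0/9.2 = 12.8261
K_B = (4C+2)/(4C−3) = 53.304/48.304 = 1.1035
τ₀ = 8FD/(πd³) = 8·1350·118.0/(π·9.2³) = 1.2744e+06/2446.3 = 520.95 MPa
τ_max = K·τ₀ = 1.1035 × 520.95 = 574.87 MPa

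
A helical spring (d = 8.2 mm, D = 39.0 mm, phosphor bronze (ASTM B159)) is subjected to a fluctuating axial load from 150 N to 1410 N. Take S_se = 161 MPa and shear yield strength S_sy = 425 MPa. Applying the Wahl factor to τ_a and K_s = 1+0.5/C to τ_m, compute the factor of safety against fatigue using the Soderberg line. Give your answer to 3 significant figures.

0.768

C = D/d = 39.0/8.2 = 4.7561; K_W = (4C−1)/(4C−4)+0.615/C = 1.3290; K_s = 1+0.5/C = 1.1051
F_a = (F_max−F_min)/2 = 630 N; F_m = (F_max+F_min)/2 = 780 N
τ_a = K_W·8F_aD/(πd³) = 1.3290 × 113.48 = 150.81 MPa
τ_m = K_s·8F_mD/(πd³) = 1.1051 × 140.49 = 155.26 MPa
Soderberg: 1/n_f = τ_a/S_se + τ_m/S_sy = 150.81/161 + 155.26/425 = 0.93669 + 0.36533 = 1.302
n_f = 1/1.302 = 0.768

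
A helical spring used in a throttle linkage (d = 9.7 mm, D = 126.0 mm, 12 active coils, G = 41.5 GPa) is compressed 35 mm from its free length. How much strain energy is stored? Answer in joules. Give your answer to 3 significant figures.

k = Gd⁴/(8D³N_a) = (41.5×10³)(9.7⁴)/(8·126.0³·12) = 1.9132 N/mm
U = ½kδ² = 0.5 × 1.9132 × 35² = 1171.8 N·mm = 1.1718 J

1.17 J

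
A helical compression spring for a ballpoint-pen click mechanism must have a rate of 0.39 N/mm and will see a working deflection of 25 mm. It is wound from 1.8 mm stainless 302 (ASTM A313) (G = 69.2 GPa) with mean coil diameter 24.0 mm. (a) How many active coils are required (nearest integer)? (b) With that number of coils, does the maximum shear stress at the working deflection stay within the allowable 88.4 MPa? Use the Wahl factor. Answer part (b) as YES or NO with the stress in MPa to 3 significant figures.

N_a = Gd⁴/(8D³k) = (69.2×10³)(1.8⁴)/(8·24.0³·0.39) = 16.84 → N_a = 17
Actual rate k = Gd⁴/(8D³·17) = 0.38639 N/mm
Working load F = kδ = 0.38639·25 = 9.6597 N
C = 24.0/1.8 = 13.3333; K_W = (4C−1)/(4C−4)+0.615/C = 1.1069
τ_max = K_W·8FD/(πd³) = 1.1069·101.23 = 112.05 MPa
τ_max > 88.4 MPa → exceeds allowable

(a) 17 coils; (b) NO, τ_max = 112 MPa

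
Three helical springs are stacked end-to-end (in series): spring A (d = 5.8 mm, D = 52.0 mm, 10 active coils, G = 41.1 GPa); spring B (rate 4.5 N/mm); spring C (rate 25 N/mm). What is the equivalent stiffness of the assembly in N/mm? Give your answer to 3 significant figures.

1.98 N/mm

k_A = Gd⁴/(8D³N_a) = (41.1×10³)(5.8⁴)/(8·52.0³·10) = 4.1348 N/mm
Series: 1/k_eq = 1/4.1348 + 1/4.5 + 1/25 = 0.50407; k_eq = 1.9838 N/mm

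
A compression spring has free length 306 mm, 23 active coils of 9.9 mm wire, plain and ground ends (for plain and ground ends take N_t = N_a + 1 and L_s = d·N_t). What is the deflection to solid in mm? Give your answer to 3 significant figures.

68.4 mm

N_t = 24; L_s = 9.9·24 = 237.6 mm
δ_solid = L₀ − L_s = 306 − 237.6 = 68.4 mm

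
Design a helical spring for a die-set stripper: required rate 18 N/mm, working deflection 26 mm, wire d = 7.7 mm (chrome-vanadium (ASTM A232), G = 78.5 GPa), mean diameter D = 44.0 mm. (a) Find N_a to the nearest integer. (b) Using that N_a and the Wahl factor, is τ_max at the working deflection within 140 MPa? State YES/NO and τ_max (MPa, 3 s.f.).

(a) 22 coils; (b) NO, τ_max = 149 MPa

N_a = Gd⁴/(8D³k) = (78.5×10³)(7.7⁴)/(8·44.0³·18) = 22.5 → N_a = 22
Actual rate k = Gd⁴/(8D³·22) = 18.406 N/mm
Working load F = kδ = 18.406·26 = 478.56 N
C = 44.0/7.7 = 5.7143; K_W = (4C−1)/(4C−4)+0.615/C = 1.2667
τ_max = K_W·8FD/(πd³) = 1.2667·117.45 = 148.78 MPa
τ_max > 140 MPa → exceeds allowable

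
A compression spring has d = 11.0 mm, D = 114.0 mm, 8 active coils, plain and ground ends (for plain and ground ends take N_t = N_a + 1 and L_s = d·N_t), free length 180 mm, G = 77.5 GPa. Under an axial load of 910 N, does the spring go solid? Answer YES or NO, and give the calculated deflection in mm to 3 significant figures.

NO, δ = 76.0 mm

k = Gd⁴/(8D³N_a) = (77.5×10³)(11.0⁴)/(8·114.0³·8) = 11.967 N/mm
N_t = 9; L_s = 11.0·9 = 99 mm; δ_solid = L₀ − L_s = 180 − 99 = 81 mm
δ = F/k = 910/11.967 = 76.044 mm
δ < δ_solid → spring does not go solid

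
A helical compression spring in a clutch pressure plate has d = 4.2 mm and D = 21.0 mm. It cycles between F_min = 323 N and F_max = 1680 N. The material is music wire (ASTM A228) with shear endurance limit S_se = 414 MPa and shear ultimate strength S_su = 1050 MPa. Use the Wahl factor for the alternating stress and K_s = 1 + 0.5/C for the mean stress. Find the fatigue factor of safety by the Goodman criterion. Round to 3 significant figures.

0.433

C = D/d = 21.0/4.2 = 5.0000; K_W = (4C−1)/(4C−4)+0.615/C = 1.3105; K_s = 1+0.5/C = 1.1000
F_a = (F_max−F_min)/2 = 678.5 N; F_m = (F_max+F_min)/2 = 1001.5 N
τ_a = K_W·8F_aD/(πd³) = 1.3105 × 489.74 = 641.8 MPa
τ_m = K_s·8F_mD/(πd³) = 1.1000 × 722.87 = 795.16 MPa
Goodman: 1/n_f = τ_a/S_se + τ_m/S_su = 641.8/414 + 795.16/1050 = 1.55024 + 0.75730 = 2.3075
n_f = 1/2.3075 = 0.4334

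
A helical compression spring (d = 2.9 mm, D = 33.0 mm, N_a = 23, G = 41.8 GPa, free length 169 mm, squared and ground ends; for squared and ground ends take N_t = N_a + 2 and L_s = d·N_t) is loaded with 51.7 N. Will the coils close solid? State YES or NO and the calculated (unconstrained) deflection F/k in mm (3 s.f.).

k = Gd⁴/(8D³N_a) = (41.8×10³)(2.9⁴)/(8·33.0³·23) = 0.4471 N/mm
N_t = 25; L_s = 2.9·25 = 72.5 mm; δ_solid = L₀ − L_s = 169 − 72.5 = 96.5 mm
δ = F/k = 51.7/0.4471 = 115.63 mm
δ ≥ δ_solid → spring goes solid

YES, δ = 116 mm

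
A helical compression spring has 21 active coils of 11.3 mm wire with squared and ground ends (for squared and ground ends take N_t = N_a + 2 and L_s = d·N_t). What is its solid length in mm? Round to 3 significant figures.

squared and ground ends: N_t = N_a + 2 = 21 + 2 = 23
L_s = d·N_t = 11.3 × 23 = 259.9 mm

260 mm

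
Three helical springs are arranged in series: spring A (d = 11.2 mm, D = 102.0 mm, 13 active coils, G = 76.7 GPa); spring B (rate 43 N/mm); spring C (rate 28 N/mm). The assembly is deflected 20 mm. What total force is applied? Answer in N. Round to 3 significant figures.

k_A = Gd⁴/(8D³N_a) = (76.7×10³)(11.2⁴)/(8·102.0³·13) = 10.935 N/mm
Series: 1/k_eq = 1/10.935 + 1/43 + 1/28 = 0.15042; k_eq = 6.6482 N/mm
F = k_eq·δ = 6.6482·20 = 132.96 N

133 N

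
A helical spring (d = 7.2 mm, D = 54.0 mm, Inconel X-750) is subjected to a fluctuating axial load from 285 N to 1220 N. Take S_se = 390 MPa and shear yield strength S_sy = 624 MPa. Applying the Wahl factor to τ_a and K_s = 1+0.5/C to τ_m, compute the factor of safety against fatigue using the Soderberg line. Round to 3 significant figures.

0.997

C = D/d = 54.0/7.2 = 7.5000; K_W = (4C−1)/(4C−4)+0.615/C = 1.1974; K_s = 1+0.5/C = 1.0667
F_a = (F_max−F_min)/2 = 467.5 N; F_m = (F_max+F_min)/2 = 752.5 N
τ_a = K_W·8F_aD/(πd³) = 1.1974 × 172.23 = 206.23 MPa
τ_m = K_s·8F_mD/(πd³) = 1.0667 × 277.23 = 295.71 MPa
Soderberg: 1/n_f = τ_a/S_se + τ_m/S_sy = 206.23/390 + 295.71/624 = 0.52879 + 0.47390 = 1.0027
n_f = 1/1.0027 = 0.9973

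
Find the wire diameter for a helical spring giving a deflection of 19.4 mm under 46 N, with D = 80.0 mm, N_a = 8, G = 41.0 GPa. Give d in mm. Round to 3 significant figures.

6.60 mm

Required rate k = F/δ = 46/19.4 = 2.3711 N/mm
d = (8D³N_a·k / G)^(1/4) = (8·80.0³·8·2.3711 / (41.0×10³))^0.25
  = (1895.1)^0.25 = 6.5979 mm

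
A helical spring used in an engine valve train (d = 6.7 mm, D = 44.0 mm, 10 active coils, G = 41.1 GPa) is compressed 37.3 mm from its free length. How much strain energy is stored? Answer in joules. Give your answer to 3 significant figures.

8.45 J

k = Gd⁴/(8D³N_a) = (41.1×10³)(6.7⁴)/(8·44.0³·10) = 12.153 N/mm
U = ½kδ² = 0.5 × 12.153 × 37.3² = 8454.4 N·mm = 8.4544 J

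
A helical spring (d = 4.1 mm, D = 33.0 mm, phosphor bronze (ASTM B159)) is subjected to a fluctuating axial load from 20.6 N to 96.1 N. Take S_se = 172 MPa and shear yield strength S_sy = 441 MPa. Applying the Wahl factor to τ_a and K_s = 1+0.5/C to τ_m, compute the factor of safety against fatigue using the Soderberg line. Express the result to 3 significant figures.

2.05

C = D/d = 33.0/4.1 = 8.0488; K_W = (4C−1)/(4C−4)+0.615/C = 1.1828; K_s = 1+0.5/C = 1.0621
F_a = (F_max−F_min)/2 = 37.75 N; F_m = (F_max+F_min)/2 = 58.35 N
τ_a = K_W·8F_aD/(πd³) = 1.1828 × 46.028 = 54.442 MPa
τ_m = K_s·8F_mD/(πd³) = 1.0621 × 71.145 = 75.564 MPa
Soderberg: 1/n_f = τ_a/S_se + τ_m/S_sy = 54.442/172 + 75.564/441 = 0.31652 + 0.17135 = 0.48787
n_f = 1/0.48787 = 2.05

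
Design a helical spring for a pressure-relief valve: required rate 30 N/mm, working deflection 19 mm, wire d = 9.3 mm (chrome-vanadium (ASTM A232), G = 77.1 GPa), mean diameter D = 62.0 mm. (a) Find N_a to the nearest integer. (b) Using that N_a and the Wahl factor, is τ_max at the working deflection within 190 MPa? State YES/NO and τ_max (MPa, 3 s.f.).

N_a = Gd⁴/(8D³k) = (77.1×10³)(9.3⁴)/(8·62.0³·30) = 10.08 → N_a = 10
Actual rate k = Gd⁴/(8D³·10) = 30.25 N/mm
Working load F = kδ = 30.25·19 = 574.74 N
C = 62.0/9.3 = 6.6667; K_W = (4C−1)/(4C−4)+0.615/C = 1.2246
τ_max = K_W·8FD/(πd³) = 1.2246·112.81 = 138.15 MPa
τ_max ≤ 190 MPa → acceptable

(a) 10 coils; (b) YES, τ_max = 138 MPa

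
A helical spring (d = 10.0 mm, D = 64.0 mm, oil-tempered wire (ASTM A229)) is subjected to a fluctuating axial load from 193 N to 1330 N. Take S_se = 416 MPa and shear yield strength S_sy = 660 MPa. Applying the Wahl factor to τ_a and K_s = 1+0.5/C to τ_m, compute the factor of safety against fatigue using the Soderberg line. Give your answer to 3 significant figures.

2.09

C = D/d = 64.0/10.0 = 6.4000; K_W = (4C−1)/(4C−4)+0.615/C = 1.2350; K_s = 1+0.5/C = 1.0781
F_a = (F_max−F_min)/2 = 568.5 N; F_m = (F_max+F_min)/2 = 761.5 N
τ_a = K_W·8F_aD/(πd³) = 1.2350 × 92.651 = 114.42 MPa
τ_m = K_s·8F_mD/(πd³) = 1.0781 × 124.11 = 133.8 MPa
Soderberg: 1/n_f = τ_a/S_se + τ_m/S_sy = 114.42/416 + 133.8/660 = 0.27505 + 0.20273 = 0.47778
n_f = 1/0.47778 = 2.093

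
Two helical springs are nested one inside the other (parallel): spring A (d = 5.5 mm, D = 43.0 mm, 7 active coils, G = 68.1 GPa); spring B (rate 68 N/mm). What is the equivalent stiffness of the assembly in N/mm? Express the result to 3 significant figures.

82.0 N/mm

k_A = Gd⁴/(8D³N_a) = (68.1×10³)(5.5⁴)/(8·43.0³·7) = 13.996 N/mm
Parallel: k_eq = 13.996 + 68 = 81.996 N/mm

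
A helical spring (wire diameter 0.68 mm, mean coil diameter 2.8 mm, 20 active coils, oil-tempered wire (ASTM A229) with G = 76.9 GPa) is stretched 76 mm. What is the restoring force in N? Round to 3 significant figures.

356 N

k = Gd⁴/(8D³N_a) = (76.9×10³)(0.68⁴)/(8·2.8³·20) = 4.6813 N/mm
F = k·δ = 4.6813 × 76 = 355.78 N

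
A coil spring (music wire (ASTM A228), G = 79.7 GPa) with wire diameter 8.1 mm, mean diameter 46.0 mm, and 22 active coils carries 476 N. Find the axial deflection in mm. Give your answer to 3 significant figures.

23.8 mm

k = Gd⁴/(8D³N_a) = (79.7×10³)(8.1⁴)/(8·46.0³·22) = 20.027 N/mm
δ = F/k = 476 / 20.027 = 23.768 mm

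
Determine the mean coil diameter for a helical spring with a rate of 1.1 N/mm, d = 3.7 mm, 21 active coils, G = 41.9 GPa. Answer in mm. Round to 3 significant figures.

D = (Gd⁴/(8N_a·k))^(1/3) = (41.9×10³·3.7⁴/(8·21·1.1))^(1/3)
  = (42493.2)^(1/3) = 34.8958 mm

34.9 mm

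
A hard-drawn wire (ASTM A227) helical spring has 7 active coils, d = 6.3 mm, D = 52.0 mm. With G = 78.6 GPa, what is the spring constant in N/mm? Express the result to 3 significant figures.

15.7 N/mm

k = Gd⁴/(8D³N_a) = (78.6×10³ × 6.3⁴) / (8 × 52.0³ × 7)
  = 1.23818e+08 / 7.87405e+06 = 15.725 N/mm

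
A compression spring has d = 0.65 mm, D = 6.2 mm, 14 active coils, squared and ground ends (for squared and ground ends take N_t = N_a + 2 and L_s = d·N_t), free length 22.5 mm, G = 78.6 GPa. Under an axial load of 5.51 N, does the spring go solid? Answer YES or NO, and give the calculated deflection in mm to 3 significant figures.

NO, δ = 10.5 mm

k = Gd⁴/(8D³N_a) = (78.6×10³)(0.65⁴)/(8·6.2³·14) = 0.52563 N/mm
N_t = 16; L_s = 0.65·16 = 10.4 mm; δ_solid = L₀ − L_s = 22.5 − 10.4 = 12.1 mm
δ = F/k = 5.51/0.52563 = 10.483 mm
δ < δ_solid → spring does not go solid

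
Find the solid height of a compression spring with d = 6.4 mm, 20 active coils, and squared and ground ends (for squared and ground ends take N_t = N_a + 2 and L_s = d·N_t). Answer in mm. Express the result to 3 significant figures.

squared and ground ends: N_t = N_a + 2 = 20 + 2 = 22
L_s = d·N_t = 6.4 × 22 = 140.8 mm

141 mm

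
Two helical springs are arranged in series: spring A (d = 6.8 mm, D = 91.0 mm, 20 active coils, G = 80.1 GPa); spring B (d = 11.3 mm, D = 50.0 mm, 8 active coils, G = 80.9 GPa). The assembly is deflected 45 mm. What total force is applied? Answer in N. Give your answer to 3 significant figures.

k_A = Gd⁴/(8D³N_a) = (80.1×10³)(6.8⁴)/(8·91.0³·20) = 1.4204 N/mm
k_B = Gd⁴/(8D³N_a) = (80.9×10³)(11.3⁴)/(8·50.0³·8) = 164.88 N/mm
Series: 1/k_eq = 1/1.4204 + 1/164.88 = 0.71007; k_eq = 1.4083 N/mm
F = k_eq·δ = 1.4083·45 = 63.374 N

63.4 N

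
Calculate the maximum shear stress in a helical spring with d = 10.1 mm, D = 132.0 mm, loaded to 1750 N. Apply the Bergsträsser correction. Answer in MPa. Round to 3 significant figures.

629 MPa

Spring index C = D/d = 132.0/10.1 = 13.0693
K_B = (4C+2)/(4C−3) = 54.277/49.277 = 1.1015
τ₀ = 8FD/(πd³) = 8·1750·132.0/(π·10.1³) = 1.848e+06/3236.8 = 570.94 MPa
τ_max = K·τ₀ = 1.1015 × 570.94 = 628.87 MPa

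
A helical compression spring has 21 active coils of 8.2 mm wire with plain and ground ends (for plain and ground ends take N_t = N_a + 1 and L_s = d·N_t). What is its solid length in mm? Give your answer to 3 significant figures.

180 mm

plain and ground ends: N_t = N_a + 1 = 21 + 1 = 22
L_s = d·N_t = 8.2 × 22 = 180.4 mm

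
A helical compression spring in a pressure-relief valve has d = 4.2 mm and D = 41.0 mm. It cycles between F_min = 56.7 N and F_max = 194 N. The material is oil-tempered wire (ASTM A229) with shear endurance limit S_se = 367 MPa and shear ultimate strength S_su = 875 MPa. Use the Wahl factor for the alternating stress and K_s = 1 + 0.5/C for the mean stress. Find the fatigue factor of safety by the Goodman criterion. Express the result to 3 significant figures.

C = D/d = 41.0/4.2 = 9.7619; K_W = (4C−1)/(4C−4)+0.615/C = 1.1486; K_s = 1+0.5/C = 1.0512
F_a = (F_max−F_min)/2 = 68.65 N; F_m = (F_max+F_min)/2 = 125.35 N
τ_a = K_W·8F_aD/(πd³) = 1.1486 × 96.742 = 111.12 MPa
τ_m = K_s·8F_mD/(πd³) = 1.0512 × 176.64 = 185.69 MPa
Goodman: 1/n_f = τ_a/S_se + τ_m/S_su = 111.12/367 + 185.69/875 = 0.30277 + 0.21222 = 0.51499
n_f = 1/0.51499 = 1.942

1.94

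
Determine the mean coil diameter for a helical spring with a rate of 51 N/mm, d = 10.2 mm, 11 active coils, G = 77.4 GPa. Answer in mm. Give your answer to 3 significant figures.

D = (Gd⁴/(8N_a·k))^(1/3) = (77.4×10³·10.2⁴/(8·11·51))^(1/3)
  = (186676)^(1/3) = 57.1518 mm

57.2 mm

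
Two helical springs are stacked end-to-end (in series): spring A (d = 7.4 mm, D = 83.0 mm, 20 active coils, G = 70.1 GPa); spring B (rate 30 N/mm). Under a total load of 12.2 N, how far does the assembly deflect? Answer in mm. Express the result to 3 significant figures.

k_A = Gd⁴/(8D³N_a) = (70.1×10³)(7.4⁴)/(8·83.0³·20) = 2.2977 N/mm
Series: 1/k_eq = 1/2.2977 + 1/30 = 0.46855; k_eq = 2.1342 N/mm
δ = F/k_eq = 12.2/2.1342 = 5.7164 mm

5.72 mm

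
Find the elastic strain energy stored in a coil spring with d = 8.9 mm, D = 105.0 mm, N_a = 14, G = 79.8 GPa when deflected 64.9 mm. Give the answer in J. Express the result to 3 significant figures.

k = Gd⁴/(8D³N_a) = (79.8×10³)(8.9⁴)/(8·105.0³·14) = 3.8617 N/mm
U = ½kδ² = 0.5 × 3.8617 × 64.9² = 8132.7 N·mm = 8.1327 J

8.13 J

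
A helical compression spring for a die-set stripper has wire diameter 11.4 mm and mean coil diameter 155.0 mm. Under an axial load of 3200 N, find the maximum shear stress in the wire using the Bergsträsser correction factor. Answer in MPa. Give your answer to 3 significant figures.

935 MPa

Spring index C = D/d = 155.0/11.4 = 13.5965
K_B = (4C+2)/(4C−3) = 56.386/51.386 = 1.0973
τ₀ = 8FD/(πd³) = 8·3200·155.0/(π·11.4³) = 3.968e+06/4654.4 = 852.53 MPa
τ_max = K·τ₀ = 1.0973 × 852.53 = 935.48 MPa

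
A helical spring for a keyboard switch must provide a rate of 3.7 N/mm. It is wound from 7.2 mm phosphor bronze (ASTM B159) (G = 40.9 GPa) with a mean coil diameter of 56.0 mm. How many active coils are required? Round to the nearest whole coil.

N_a = Gd⁴/(8D³k) = (40.9×10³ × 7.2⁴)/(8 × 56.0³ × 3.7)
    = 1.09914e+08 / 5.19823e+06 = 21.14 → 21 coils

21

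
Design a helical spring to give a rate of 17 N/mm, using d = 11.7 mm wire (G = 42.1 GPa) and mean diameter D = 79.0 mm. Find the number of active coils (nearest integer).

N_a = Gd⁴/(8D³k) = (42.1×10³ × 11.7⁴)/(8 × 79.0³ × 17)
    = 7.88907e+08 / 6.70533e+07 = 11.77 → 12 coils

12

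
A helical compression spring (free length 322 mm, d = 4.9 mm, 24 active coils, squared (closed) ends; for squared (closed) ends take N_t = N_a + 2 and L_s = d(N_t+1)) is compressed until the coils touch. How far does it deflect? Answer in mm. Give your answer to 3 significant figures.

190 mm

N_t = 26; L_s = 4.9·27 = 132.3 mm
δ_solid = L₀ − L_s = 322 − 132.3 = 189.7 mm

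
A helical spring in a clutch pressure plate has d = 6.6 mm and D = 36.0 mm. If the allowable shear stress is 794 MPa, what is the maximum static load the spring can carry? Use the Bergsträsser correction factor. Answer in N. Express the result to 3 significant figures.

1970 N

C = D/d = 36.0/6.6 = 5.4545
K_B = (4C+2)/(4C−3) = 23.818/18.818 = 1.2657
τ_max = K·8FD/(πd³) → F_max = τ_allow·πd³/(8DK)
F_max = 794·π·6.6³/(8·36.0·1.2657) = 7.1714e+05/364.52 = 1967.3 N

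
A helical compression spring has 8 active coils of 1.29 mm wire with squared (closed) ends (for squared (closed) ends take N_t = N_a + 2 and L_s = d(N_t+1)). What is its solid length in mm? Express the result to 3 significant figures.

squared (closed) ends: N_t = N_a + 2 = 8 + 2 = 10
L_s = d·(N_t+1) = 1.29 × 11 = 14.19 mm

14.2 mm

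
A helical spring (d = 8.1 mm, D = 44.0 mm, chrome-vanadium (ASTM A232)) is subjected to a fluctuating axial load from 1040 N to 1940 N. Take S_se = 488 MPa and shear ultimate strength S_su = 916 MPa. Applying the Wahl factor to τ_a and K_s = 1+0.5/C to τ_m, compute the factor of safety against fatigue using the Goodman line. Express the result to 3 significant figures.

C = D/d = 44.0/8.1 = 5.4321; K_W = (4C−1)/(4C−4)+0.615/C = 1.2824; K_s = 1+0.5/C = 1.0920
F_a = (F_max−F_min)/2 = 450 N; F_m = (F_max+F_min)/2 = 1490 N
τ_a = K_W·8F_aD/(πd³) = 1.2824 × 94.875 = 121.67 MPa
τ_m = K_s·8F_mD/(πd³) = 1.0920 × 314.14 = 343.06 MPa
Goodman: 1/n_f = τ_a/S_se + τ_m/S_su = 121.67/488 + 343.06/916 = 0.24933 + 0.37452 = 0.62384
n_f = 1/0.62384 = 1.603

1.60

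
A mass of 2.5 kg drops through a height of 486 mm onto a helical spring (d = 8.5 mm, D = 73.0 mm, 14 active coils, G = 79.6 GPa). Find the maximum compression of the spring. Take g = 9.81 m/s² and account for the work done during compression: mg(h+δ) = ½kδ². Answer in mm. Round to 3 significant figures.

k = Gd⁴/(8D³N_a) = (79.6×10³)(8.5⁴)/(8·73.0³·14) = 9.5368 N/mm
W = mg = 2.5 × 9.81 = 24.525 N
½kδ² − Wδ − Wh = 0 → δ = (W + √(W² + 2kWh))/k
δ = (24.525 + √(601.48 + 227341))/9.5368 = (24.525 + 477.43)/9.5368 = 52.634 mm

52.6 mm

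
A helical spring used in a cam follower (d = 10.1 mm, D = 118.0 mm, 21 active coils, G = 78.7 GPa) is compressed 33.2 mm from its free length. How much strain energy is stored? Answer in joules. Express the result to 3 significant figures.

k = Gd⁴/(8D³N_a) = (78.7×10³)(10.1⁴)/(8·118.0³·21) = 2.9669 N/mm
U = ½kδ² = 0.5 × 2.9669 × 33.2² = 1635.1 N·mm = 1.6351 J

1.64 J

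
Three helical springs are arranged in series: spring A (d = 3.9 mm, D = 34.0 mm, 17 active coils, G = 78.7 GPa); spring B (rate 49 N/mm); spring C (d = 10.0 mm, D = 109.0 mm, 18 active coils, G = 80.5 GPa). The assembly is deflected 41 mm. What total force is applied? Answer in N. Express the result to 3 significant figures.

k_A = Gd⁴/(8D³N_a) = (78.7×10³)(3.9⁴)/(8·34.0³·17) = 3.4061 N/mm
k_C = Gd⁴/(8D³N_a) = (80.5×10³)(10.0⁴)/(8·109.0³·18) = 4.3167 N/mm
Series: 1/k_eq = 1/3.4061 + 1/49 + 1/4.3167 = 0.54566; k_eq = 1.8327 N/mm
F = k_eq·δ = 1.8327·41 = 75.139 N

75.1 N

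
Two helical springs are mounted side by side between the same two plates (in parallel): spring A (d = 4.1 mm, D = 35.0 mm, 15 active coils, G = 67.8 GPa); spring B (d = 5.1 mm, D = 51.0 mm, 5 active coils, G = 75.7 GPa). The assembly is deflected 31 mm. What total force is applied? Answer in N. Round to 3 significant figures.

415 N

k_A = Gd⁴/(8D³N_a) = (67.8×10³)(4.1⁴)/(8·35.0³·15) = 3.7237 N/mm
k_B = Gd⁴/(8D³N_a) = (75.7×10³)(5.1⁴)/(8·51.0³·5) = 9.6517 N/mm
Parallel: k_eq = 3.7237 + 9.6517 = 13.375 N/mm
F = k_eq·δ = 13.375·31 = 414.64 N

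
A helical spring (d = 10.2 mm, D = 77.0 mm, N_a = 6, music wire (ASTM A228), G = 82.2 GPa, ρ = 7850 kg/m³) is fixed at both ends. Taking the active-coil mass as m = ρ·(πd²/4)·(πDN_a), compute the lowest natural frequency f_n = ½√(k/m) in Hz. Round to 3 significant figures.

104 Hz

k = Gd⁴/(8D³N_a) = (82.2×10³)(10.2⁴)/(8·77.0³·6) = 40.603 N/mm = 40603 N/m
Wire length L = πDN_a = π·77.0·6 = 1451.4 mm
m = ρ·(πd²/4)·L = 7850 × 81.713×10⁻⁶ m² × 1.4514 m = 0.931 kg
f_n = ½√(k/m) = 0.5·√(40603/0.931) = 0.5·√(43612) = 104.42 Hz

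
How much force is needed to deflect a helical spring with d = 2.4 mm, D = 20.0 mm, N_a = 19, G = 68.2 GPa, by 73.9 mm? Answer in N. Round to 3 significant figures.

k = Gd⁴/(8D³N_a) = (68.2×10³)(2.4⁴)/(8·20.0³·19) = 1.8608 N/mm
F = k·δ = 1.8608 × 73.9 = 137.51 N

138 N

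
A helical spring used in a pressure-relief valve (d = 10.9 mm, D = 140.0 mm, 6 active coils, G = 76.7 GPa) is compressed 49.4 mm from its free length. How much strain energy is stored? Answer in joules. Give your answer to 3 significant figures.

10.0 J

k = Gd⁴/(8D³N_a) = (76.7×10³)(10.9⁴)/(8·140.0³·6) = 8.2201 N/mm
U = ½kδ² = 0.5 × 8.2201 × 49.4² = 10030 N·mm = 10.03 J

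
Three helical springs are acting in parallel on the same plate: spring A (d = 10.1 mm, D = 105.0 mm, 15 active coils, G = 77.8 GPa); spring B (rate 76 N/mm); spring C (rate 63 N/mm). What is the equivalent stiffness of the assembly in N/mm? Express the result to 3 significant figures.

145 N/mm

k_A = Gd⁴/(8D³N_a) = (77.8×10³)(10.1⁴)/(8·105.0³·15) = 5.828 N/mm
Parallel: k_eq = 5.828 + 76 + 63 = 144.83 N/mm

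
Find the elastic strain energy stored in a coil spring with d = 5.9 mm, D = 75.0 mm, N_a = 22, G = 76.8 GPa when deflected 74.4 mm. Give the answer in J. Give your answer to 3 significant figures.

3.47 J

k = Gd⁴/(8D³N_a) = (76.8×10³)(5.9⁴)/(8·75.0³·22) = 1.2534 N/mm
U = ½kδ² = 0.5 × 1.2534 × 74.4² = 3468.9 N·mm = 3.4689 J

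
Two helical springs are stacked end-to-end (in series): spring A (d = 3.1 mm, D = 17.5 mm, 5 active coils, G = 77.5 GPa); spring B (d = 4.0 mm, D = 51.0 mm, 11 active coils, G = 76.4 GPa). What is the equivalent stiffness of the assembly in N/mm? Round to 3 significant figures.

k_A = Gd⁴/(8D³N_a) = (77.5×10³)(3.1⁴)/(8·17.5³·5) = 33.387 N/mm
k_B = Gd⁴/(8D³N_a) = (76.4×10³)(4.0⁴)/(8·51.0³·11) = 1.6755 N/mm
Series: 1/k_eq = 1/33.387 + 1/1.6755 = 0.62679; k_eq = 1.5954 N/mm

1.60 N/mm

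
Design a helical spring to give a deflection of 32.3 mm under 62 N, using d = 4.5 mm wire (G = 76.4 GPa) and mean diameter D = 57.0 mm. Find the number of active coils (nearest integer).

Required rate k = F/δ = 62/32.3 = 1.9195 N/mm
N_a = Gd⁴/(8D³k) = (76.4×10³ × 4.5⁴)/(8 × 57.0³ × 1.9195)
    = 3.13288e+07 / 2.84383e+06 = 11.02 → 11 coils

11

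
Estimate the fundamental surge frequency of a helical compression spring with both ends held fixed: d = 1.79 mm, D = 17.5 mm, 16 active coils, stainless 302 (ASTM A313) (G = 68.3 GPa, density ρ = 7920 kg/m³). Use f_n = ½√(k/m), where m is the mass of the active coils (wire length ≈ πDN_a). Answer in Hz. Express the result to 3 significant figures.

k = Gd⁴/(8D³N_a) = (68.3×10³)(1.79⁴)/(8·17.5³·16) = 1.0221 N/mm = 1022.1 N/m
Wire length L = πDN_a = π·17.5·16 = 879.65 mm
m = ρ·(πd²/4)·L = 7920 × 2.5165×10⁻⁶ m² × 0.87965 m = 0.017532 kg
f_n = ½√(k/m) = 0.5·√(1022.1/0.017532) = 0.5·√(58301) = 120.73 Hz

121 Hz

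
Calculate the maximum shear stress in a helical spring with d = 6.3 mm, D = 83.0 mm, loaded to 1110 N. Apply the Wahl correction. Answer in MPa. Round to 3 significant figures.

1040 MPa

Spring index C = D/d = 83.0/6.3 = 13.1746
K_W = (4C−1)/(4C−4) + 0.615/C = 51.698/48.698 + 0.0467 = 1.1083
τ₀ = 8FD/(πd³) = 8·1110·83.0/(π·6.3³) = 737040/785.55 = 938.25 MPa
τ_max = K·τ₀ = 1.1083 × 938.25 = 1039.9 MPa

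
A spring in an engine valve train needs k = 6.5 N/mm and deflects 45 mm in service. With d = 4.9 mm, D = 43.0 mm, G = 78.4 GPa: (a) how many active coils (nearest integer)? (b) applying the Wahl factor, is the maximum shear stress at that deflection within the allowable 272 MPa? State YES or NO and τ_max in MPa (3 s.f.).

N_a = Gd⁴/(8D³k) = (78.4×10³)(4.9⁴)/(8·43.0³·6.5) = 10.93 → N_a = 11
Actual rate k = Gd⁴/(8D³·11) = 6.4597 N/mm
Working load F = kδ = 6.4597·45 = 290.69 N
C = 43.0/4.9 = 8.7755; K_W = (4C−1)/(4C−4)+0.615/C = 1.1665
τ_max = K_W·8FD/(πd³) = 1.1665·270.55 = 315.61 MPa
τ_max > 272 MPa → exceeds allowable

(a) 11 coils; (b) NO, τ_max = 316 MPa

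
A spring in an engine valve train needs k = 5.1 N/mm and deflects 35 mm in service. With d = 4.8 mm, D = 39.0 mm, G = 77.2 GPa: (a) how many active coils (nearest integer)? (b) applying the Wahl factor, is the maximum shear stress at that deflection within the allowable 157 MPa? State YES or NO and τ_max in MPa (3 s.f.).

(a) 17 coils; (b) NO, τ_max = 189 MPa

N_a = Gd⁴/(8D³k) = (77.2×10³)(4.8⁴)/(8·39.0³·5.1) = 16.93 → N_a = 17
Actual rate k = Gd⁴/(8D³·17) = 5.0798 N/mm
Working load F = kδ = 5.0798·35 = 177.79 N
C = 39.0/4.8 = 8.1250; K_W = (4C−1)/(4C−4)+0.615/C = 1.1810
τ_max = K_W·8FD/(πd³) = 1.1810·159.66 = 188.55 MPa
τ_max > 157 MPa → exceeds allowable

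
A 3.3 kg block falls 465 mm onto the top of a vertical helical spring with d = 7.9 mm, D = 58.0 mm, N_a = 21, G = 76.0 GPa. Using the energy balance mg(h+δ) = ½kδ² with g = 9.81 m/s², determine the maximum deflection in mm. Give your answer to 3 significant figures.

61.4 mm

k = Gd⁴/(8D³N_a) = (76.0×10³)(7.9⁴)/(8·58.0³·21) = 9.0309 N/mm
W = mg = 3.3 × 9.81 = 32.373 N
½kδ² − Wδ − Wh = 0 → δ = (W + √(W² + 2kWh))/k
δ = (32.373 + √(1048 + 271891))/9.0309 = (32.373 + 522.44)/9.0309 = 61.435 mm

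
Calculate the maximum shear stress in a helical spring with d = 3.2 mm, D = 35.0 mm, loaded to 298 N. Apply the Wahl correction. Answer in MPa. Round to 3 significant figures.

Spring index C = D/d = 35.0/3.2 = 10.9375
K_W = (4C−1)/(4C−4) + 0.615/C = 42.750/39.750 + 0.0562 = 1.1317
τ₀ = 8FD/(πd³) = 8·298·35.0/(π·3.2³) = 83440/102.94 = 810.54 MPa
τ_max = K·τ₀ = 1.1317 × 810.54 = 917.29 MPa

917 MPa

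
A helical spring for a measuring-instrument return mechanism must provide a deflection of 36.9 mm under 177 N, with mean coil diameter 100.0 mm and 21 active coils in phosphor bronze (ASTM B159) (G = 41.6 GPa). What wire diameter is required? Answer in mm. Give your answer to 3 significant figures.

Required rate k = F/δ = 177/36.9 = 4.7967 N/mm
d = (8D³N_a·k / G)^(1/4) = (8·100.0³·21·4.7967 / (41.6×10³))^0.25
  = (19371)^0.25 = 11.7975 mm

11.8 mm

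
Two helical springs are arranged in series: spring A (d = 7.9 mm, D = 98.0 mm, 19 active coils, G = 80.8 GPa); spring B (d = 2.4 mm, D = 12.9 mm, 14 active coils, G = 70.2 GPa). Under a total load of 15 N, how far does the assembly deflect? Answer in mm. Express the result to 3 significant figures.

k_A = Gd⁴/(8D³N_a) = (80.8×10³)(7.9⁴)/(8·98.0³·19) = 2.1999 N/mm
k_B = Gd⁴/(8D³N_a) = (70.2×10³)(2.4⁴)/(8·12.9³·14) = 9.6871 N/mm
Series: 1/k_eq = 1/2.1999 + 1/9.6871 = 0.5578; k_eq = 1.7928 N/mm
δ = F/k_eq = 15/1.7928 = 8.367 mm

8.37 mm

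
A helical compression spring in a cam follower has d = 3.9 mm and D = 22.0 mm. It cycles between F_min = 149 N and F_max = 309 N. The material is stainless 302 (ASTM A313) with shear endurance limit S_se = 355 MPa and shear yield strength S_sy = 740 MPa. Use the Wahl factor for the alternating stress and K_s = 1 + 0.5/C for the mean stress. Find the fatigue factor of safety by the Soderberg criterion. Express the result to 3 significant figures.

1.70

C = D/d = 22.0/3.9 = 5.6410; K_W = (4C−1)/(4C−4)+0.615/C = 1.2706; K_s = 1+0.5/C = 1.0886
F_a = (F_max−F_min)/2 = 80 N; F_m = (F_max+F_min)/2 = 229 N
τ_a = K_W·8F_aD/(πd³) = 1.2706 × 75.554 = 96.001 MPa
τ_m = K_s·8F_mD/(πd³) = 1.0886 × 216.27 = 235.44 MPa
Soderberg: 1/n_f = τ_a/S_se + τ_m/S_sy = 96.001/355 + 235.44/740 = 0.27043 + 0.31817 = 0.58859
n_f = 1/0.58859 = 1.699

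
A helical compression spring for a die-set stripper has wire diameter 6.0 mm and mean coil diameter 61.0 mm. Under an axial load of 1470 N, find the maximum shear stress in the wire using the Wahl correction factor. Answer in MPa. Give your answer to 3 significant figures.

1210 MPa

Spring index C = D/d = 61.0/6.0 = 10.1667
K_W = (4C−1)/(4C−4) + 0.615/C = 39.667/36.667 + 0.0605 = 1.1423
τ₀ = 8FD/(πd³) = 8·1470·61.0/(π·6.0³) = 717360/678.58 = 1057.1 MPa
τ_max = K·τ₀ = 1.1423 × 1057.1 = 1207.6 MPa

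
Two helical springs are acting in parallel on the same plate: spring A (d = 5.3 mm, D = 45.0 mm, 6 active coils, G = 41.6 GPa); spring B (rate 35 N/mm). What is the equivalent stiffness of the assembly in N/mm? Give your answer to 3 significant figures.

42.5 N/mm

k_A = Gd⁴/(8D³N_a) = (41.6×10³)(5.3⁴)/(8·45.0³·6) = 7.5044 N/mm
Parallel: k_eq = 7.5044 + 35 = 42.504 N/mm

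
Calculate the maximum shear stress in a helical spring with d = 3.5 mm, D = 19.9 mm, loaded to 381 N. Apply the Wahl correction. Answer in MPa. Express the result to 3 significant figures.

Spring index C = D/d = 19.9/3.5 = 5.6857
K_W = (4C−1)/(4C−4) + 0.615/C = 21.743/18.743 + 0.1082 = 1.2682
τ₀ = 8FD/(πd³) = 8·381·19.9/(π·3.5³) = 60655.2/134.7 = 450.31 MPa
τ_max = K·τ₀ = 1.2682 × 450.31 = 571.1 MPa

571 MPa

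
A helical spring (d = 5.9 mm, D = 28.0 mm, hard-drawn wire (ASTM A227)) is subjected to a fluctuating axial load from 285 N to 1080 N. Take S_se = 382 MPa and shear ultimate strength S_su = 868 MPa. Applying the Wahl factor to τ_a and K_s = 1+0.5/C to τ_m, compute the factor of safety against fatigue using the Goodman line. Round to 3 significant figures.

C = D/d = 28.0/5.9 = 4.7458; K_W = (4C−1)/(4C−4)+0.615/C = 1.3298; K_s = 1+0.5/C = 1.1054
F_a = (F_max−F_min)/2 = 397.5 N; F_m = (F_max+F_min)/2 = 682.5 N
τ_a = K_W·8F_aD/(πd³) = 1.3298 × 138 = 183.51 MPa
τ_m = K_s·8F_mD/(πd³) = 1.1054 × 236.94 = 261.91 MPa
Goodman: 1/n_f = τ_a/S_se + τ_m/S_su = 183.51/382 + 261.91/868 = 0.48040 + 0.30174 = 0.78214
n_f = 1/0.78214 = 1.279

1.28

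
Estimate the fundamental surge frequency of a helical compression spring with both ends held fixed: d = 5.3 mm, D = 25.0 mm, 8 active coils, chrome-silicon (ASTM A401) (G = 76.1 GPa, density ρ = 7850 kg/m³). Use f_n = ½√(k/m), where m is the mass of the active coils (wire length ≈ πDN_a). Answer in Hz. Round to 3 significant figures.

k = Gd⁴/(8D³N_a) = (76.1×10³)(5.3⁴)/(8·25.0³·8) = 60.047 N/mm = 60047 N/m
Wire length L = πDN_a = π·25.0·8 = 628.32 mm
m = ρ·(πd²/4)·L = 7850 × 22.062×10⁻⁶ m² × 0.62832 m = 0.10882 kg
f_n = ½√(k/m) = 0.5·√(60047/0.10882) = 0.5·√(5.5182e+05) = 371.42 Hz

371 Hz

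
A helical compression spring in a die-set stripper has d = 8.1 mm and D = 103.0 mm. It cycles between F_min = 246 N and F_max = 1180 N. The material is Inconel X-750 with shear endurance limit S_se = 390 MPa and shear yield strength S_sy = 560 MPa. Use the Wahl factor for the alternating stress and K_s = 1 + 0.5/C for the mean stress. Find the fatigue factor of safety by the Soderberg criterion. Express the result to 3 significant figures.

C = D/d = 103.0/8.1 = 12.7160; K_W = (4C−1)/(4C−4)+0.615/C = 1.1124; K_s = 1+0.5/C = 1.0393
F_a = (F_max−F_min)/2 = 467 N; F_m = (F_max+F_min)/2 = 713 N
τ_a = K_W·8F_aD/(πd³) = 1.1124 × 230.48 = 256.38 MPa
τ_m = K_s·8F_mD/(πd³) = 1.0393 × 351.89 = 365.73 MPa
Soderberg: 1/n_f = τ_a/S_se + τ_m/S_sy = 256.38/390 + 365.73/560 = 0.65740 + 0.65309 = 1.3105
n_f = 1/1.3105 = 0.7631

0.763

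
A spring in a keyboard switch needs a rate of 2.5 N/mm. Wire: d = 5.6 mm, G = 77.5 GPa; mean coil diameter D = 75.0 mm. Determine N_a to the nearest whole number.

9

N_a = Gd⁴/(8D³k) = (77.5×10³ × 5.6⁴)/(8 × 75.0³ × 2.5)
    = 7.62173e+07 / 8.4375e+06 = 9.033 → 9 coils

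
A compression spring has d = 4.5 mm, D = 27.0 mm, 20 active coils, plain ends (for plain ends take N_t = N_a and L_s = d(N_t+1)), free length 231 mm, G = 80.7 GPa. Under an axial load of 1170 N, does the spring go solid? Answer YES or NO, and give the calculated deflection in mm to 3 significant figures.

k = Gd⁴/(8D³N_a) = (80.7×10³)(4.5⁴)/(8·27.0³·20) = 10.508 N/mm
N_t = 20; L_s = 4.5·21 = 94.5 mm; δ_solid = L₀ − L_s = 231 − 94.5 = 136.5 mm
δ = F/k = 1170/10.508 = 111.35 mm
δ < δ_solid → spring does not go solid

NO, δ = 111 mm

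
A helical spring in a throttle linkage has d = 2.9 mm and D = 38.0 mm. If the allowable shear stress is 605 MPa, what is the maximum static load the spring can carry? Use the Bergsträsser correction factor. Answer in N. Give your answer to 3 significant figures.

C = D/d = 38.0/2.9 = 13.1034
K_B = (4C+2)/(4C−3) = 54.414/49.414 = 1.1012
τ_max = K·8FD/(πd³) → F_max = τ_allow·πd³/(8DK)
F_max = 605·π·2.9³/(8·38.0·1.1012) = 46355/334.76 = 138.47 N

138 N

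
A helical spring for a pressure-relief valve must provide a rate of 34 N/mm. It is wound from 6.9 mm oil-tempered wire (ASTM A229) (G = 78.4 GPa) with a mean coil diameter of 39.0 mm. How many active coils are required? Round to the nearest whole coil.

N_a = Gd⁴/(8D³k) = (78.4×10³ × 6.9⁴)/(8 × 39.0³ × 34)
    = 1.7771e+08 / 1.61348e+07 = 11.01 → 11 coils

11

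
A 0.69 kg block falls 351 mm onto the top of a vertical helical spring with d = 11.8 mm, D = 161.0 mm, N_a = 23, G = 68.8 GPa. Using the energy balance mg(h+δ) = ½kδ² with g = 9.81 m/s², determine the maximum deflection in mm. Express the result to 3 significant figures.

k = Gd⁴/(8D³N_a) = (68.8×10³)(11.8⁴)/(8·161.0³·23) = 1.7371 N/mm
W = mg = 0.69 × 9.81 = 6.7689 N
½kδ² − Wδ − Wh = 0 → δ = (W + √(W² + 2kWh))/k
δ = (6.7689 + √(45.818 + 8254.22))/1.7371 = (6.7689 + 91.105)/1.7371 = 56.344 mm

56.3 mm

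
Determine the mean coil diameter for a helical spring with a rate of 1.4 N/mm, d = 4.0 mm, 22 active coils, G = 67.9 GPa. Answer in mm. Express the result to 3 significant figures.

D = (Gd⁴/(8N_a·k))^(1/3) = (67.9×10³·4.0⁴/(8·22·1.4))^(1/3)
  = (70545.5)^(1/3) = 41.3196 mm

41.3 mm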